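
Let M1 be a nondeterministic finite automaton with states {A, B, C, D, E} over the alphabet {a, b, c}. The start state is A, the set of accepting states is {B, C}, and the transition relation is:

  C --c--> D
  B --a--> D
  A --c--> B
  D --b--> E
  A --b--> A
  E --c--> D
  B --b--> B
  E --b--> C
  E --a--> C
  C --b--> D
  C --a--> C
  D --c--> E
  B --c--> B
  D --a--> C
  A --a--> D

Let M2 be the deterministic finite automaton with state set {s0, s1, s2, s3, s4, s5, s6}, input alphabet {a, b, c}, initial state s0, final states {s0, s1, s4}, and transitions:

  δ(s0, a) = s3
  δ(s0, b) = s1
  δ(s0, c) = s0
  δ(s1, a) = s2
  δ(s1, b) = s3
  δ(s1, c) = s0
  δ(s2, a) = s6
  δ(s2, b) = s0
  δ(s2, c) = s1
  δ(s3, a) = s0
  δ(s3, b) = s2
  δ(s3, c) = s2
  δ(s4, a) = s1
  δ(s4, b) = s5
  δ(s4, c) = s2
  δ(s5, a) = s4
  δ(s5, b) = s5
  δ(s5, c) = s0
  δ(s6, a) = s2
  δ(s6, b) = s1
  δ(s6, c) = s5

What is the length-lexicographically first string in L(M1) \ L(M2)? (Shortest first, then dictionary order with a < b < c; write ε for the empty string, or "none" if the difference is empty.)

aaa

The string aaa is accepted by M1 but not by M2.
No shorter string lies in the difference, and aaa is the lexicographically first length-3 string in L(M1) \ L(M2).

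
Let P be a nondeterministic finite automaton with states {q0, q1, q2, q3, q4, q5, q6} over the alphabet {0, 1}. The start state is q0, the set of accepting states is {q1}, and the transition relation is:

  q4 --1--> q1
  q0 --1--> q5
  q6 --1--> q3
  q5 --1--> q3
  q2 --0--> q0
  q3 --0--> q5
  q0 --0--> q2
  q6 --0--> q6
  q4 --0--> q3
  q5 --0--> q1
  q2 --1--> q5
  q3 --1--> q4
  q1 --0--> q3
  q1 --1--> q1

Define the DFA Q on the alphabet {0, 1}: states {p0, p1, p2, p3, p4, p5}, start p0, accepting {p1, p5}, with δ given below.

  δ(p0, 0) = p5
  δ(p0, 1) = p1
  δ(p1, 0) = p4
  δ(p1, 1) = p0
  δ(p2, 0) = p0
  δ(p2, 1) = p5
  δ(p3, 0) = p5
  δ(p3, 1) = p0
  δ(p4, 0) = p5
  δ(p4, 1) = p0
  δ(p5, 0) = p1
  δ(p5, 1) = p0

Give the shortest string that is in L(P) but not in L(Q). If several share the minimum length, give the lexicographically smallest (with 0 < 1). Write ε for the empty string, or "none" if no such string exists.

10

The string 10 is accepted by P but not by Q.
No shorter string lies in the difference, and 10 is the lexicographically first length-2 string in L(P) \ L(Q).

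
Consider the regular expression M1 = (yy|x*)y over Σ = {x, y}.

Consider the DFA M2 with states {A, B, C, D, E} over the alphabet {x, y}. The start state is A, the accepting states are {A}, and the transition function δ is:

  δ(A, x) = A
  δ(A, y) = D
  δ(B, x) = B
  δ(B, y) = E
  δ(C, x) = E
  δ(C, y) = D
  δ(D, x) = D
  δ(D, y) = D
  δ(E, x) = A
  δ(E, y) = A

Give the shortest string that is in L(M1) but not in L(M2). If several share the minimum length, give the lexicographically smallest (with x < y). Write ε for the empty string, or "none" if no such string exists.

y

The string y is accepted by M1 but not by M2.
No shorter string lies in the difference, and y is the lexicographically first length-1 string in L(M1) \ L(M2).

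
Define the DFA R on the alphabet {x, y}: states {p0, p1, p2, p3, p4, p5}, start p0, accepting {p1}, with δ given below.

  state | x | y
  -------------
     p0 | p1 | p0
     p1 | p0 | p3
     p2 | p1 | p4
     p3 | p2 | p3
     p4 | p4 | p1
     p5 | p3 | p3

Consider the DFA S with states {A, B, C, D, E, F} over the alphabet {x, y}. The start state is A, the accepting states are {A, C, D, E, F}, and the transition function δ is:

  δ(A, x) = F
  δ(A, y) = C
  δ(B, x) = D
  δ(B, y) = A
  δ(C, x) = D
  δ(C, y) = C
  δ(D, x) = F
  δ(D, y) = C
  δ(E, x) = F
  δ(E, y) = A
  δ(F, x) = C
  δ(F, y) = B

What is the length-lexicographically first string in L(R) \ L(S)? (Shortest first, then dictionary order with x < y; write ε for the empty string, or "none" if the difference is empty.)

The string xyxyxxy is accepted by R but not by S.
No shorter string lies in the difference, and xyxyxxy is the lexicographically first length-7 string in L(R) \ L(S).

xyxyxxy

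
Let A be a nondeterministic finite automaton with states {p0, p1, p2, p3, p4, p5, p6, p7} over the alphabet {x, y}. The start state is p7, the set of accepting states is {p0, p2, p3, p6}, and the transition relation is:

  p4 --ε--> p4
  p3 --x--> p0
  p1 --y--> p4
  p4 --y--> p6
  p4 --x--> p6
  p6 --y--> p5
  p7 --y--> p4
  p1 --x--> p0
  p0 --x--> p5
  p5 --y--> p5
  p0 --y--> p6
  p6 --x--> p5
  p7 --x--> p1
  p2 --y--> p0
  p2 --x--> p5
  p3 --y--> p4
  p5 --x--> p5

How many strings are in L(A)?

6

The useful subgraph on states {p0, p1, p4, p6, p7} is acyclic, so L(A) is finite; the longest accepting path visits 4 useful states, giving maximum string length 3.
Counting accepting paths from p7 by length: 3 of length 2, 3 of length 3. Total 6.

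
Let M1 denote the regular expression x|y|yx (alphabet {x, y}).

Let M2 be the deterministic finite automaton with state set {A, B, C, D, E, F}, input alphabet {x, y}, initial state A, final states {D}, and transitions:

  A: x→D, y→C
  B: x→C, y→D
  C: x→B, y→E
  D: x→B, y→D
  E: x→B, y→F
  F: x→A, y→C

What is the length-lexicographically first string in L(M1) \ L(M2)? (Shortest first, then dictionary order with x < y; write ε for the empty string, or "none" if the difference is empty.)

y

The string y is accepted by M1 but not by M2.
No shorter string lies in the difference, and y is the lexicographically first length-1 string in L(M1) \ L(M2).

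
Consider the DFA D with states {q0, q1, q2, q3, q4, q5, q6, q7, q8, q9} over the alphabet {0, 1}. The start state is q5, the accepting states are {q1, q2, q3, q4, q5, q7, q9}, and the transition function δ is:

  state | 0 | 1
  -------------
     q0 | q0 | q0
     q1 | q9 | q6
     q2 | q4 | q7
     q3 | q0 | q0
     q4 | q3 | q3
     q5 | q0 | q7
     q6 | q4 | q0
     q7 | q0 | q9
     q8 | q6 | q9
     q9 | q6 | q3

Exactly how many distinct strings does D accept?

The useful subgraph on states {q3, q4, q5, q6, q7, q9} is acyclic, so L(D) is finite; the longest accepting path visits 6 useful states, giving maximum string length 5.
Counting accepting paths from q5 by length: 1 of length 0, 1 of length 1, 1 of length 2, 1 of length 3, 1 of length 4, 2 of length 5. Total 7.

7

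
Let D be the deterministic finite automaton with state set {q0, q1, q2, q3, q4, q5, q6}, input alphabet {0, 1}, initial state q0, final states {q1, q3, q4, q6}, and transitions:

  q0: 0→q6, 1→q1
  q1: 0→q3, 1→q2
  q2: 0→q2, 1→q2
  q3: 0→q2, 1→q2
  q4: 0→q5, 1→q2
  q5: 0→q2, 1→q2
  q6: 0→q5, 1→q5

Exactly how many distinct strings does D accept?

3

The useful subgraph on states {q0, q1, q3, q6} is acyclic, so L(D) is finite; the longest accepting path visits 3 useful states, giving maximum string length 2.
Counting accepting paths from q0 by length: 2 of length 1, 1 of length 2. Total 3.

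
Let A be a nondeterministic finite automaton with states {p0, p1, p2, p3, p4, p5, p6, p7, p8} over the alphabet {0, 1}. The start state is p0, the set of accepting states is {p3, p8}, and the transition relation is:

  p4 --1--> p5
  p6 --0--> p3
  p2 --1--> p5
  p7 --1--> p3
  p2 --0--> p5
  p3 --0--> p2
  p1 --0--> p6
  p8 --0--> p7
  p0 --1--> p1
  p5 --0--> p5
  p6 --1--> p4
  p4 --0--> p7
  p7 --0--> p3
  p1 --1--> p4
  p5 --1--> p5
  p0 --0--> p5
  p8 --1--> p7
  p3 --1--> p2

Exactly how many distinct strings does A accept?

5

The useful subgraph on states {p0, p1, p3, p4, p6, p7} is acyclic, so L(A) is finite; the longest accepting path visits 6 useful states, giving maximum string length 5.
Counting accepting paths from p0 by length: 1 of length 3, 2 of length 4, 2 of length 5. Total 5.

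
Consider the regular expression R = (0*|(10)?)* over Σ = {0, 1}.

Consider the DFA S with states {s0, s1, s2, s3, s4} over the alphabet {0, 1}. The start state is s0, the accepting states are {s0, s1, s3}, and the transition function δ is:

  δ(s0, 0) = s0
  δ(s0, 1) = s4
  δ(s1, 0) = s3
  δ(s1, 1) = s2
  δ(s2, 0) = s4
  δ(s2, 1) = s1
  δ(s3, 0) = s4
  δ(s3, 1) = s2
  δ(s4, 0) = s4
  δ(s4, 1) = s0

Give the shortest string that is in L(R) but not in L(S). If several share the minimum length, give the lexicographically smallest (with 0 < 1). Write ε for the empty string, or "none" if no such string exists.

The string 10 is accepted by R but not by S.
No shorter string lies in the difference, and 10 is the lexicographically first length-2 string in L(R) \ L(S).

10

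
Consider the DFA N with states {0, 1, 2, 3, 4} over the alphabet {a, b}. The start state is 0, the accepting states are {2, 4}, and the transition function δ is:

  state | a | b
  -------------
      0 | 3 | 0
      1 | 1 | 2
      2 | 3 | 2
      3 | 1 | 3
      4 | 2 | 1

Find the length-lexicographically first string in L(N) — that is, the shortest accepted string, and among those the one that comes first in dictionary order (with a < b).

A breadth-first search from 0 reaches an accepting state first via the path 0 → 3 → 1 → 2 on input aab.
No string of length < 3 is accepted (BFS exhausts all shorter strings without reaching an accepting state), and aab is the lexicographically least accepting string of length 3.

aab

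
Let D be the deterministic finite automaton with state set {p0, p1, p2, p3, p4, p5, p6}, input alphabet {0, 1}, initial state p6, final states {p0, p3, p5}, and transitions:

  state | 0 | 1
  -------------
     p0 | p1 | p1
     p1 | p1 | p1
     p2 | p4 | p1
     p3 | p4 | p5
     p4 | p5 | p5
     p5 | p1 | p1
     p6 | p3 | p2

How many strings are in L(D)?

6

The useful subgraph on states {p2, p3, p4, p5, p6} is acyclic, so L(D) is finite; the longest accepting path visits 4 useful states, giving maximum string length 3.
Counting accepting paths from p6 by length: 1 of length 1, 1 of length 2, 4 of length 3. Total 6.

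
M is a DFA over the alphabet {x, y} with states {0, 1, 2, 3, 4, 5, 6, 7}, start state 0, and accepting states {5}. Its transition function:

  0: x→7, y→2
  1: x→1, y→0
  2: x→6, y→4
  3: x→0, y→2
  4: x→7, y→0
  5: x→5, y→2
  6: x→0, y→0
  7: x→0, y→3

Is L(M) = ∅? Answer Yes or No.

The states reachable from the start state are {0, 2, 3, 4, 6, 7}.
None of the accepting states {5} is reachable, so no string is accepted and L(M) = ∅.

Yes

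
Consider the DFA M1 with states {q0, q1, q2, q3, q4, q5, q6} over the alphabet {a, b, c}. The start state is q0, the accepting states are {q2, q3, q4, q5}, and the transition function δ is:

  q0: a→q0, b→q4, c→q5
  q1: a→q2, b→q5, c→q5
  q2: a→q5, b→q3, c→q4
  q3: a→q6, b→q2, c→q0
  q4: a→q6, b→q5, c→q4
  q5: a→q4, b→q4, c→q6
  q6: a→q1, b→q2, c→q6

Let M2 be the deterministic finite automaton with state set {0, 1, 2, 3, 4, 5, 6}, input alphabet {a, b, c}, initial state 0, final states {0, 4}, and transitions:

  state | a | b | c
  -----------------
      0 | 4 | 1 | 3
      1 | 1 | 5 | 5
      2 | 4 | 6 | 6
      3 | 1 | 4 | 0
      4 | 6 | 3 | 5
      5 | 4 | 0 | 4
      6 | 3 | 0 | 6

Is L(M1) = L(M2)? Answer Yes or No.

The string b is accepted by M1 but rejected by M2.
So L(M1) ≠ L(M2).

No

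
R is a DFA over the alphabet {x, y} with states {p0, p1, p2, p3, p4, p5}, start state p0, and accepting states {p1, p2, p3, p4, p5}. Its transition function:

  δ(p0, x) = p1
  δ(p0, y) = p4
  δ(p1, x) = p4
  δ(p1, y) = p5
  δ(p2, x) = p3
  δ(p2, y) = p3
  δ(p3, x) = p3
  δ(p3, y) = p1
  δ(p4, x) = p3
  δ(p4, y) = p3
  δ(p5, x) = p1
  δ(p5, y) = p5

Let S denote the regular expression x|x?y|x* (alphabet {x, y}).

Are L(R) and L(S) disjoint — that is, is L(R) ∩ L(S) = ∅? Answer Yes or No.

No

The string x is accepted by both R and S.
Hence L(R) ∩ L(S) ≠ ∅.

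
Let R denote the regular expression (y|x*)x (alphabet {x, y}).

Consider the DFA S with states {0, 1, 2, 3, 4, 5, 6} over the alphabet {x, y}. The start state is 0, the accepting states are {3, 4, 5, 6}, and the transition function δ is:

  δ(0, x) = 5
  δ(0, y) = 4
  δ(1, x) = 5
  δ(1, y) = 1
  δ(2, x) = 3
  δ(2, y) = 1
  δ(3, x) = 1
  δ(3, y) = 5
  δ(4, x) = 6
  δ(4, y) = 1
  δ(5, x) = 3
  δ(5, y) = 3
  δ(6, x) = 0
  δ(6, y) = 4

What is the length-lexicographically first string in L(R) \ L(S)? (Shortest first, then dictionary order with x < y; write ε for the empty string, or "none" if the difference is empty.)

The string xxx is accepted by R but not by S.
No shorter string lies in the difference, and xxx is the lexicographically first length-3 string in L(R) \ L(S).

xxx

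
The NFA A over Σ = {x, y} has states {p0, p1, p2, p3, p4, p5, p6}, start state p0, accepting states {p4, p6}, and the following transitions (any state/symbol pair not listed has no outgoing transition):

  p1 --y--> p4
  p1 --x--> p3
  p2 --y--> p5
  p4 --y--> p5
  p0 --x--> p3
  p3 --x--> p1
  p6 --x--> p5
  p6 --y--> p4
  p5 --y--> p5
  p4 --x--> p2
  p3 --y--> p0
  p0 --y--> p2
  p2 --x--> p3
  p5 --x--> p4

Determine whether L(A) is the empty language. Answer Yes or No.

The string xxy is accepted: the run p0 → p3 → p1 → p4 ends in the accepting state p4.
Since at least one string is accepted, L(A) is not empty.

No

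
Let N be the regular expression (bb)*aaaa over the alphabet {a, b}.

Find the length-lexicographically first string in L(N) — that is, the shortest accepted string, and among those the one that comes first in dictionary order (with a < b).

aaaa

By inspection of the expression, no string of length less than 4 matches, and aaaa is the lexicographically first match of length 4.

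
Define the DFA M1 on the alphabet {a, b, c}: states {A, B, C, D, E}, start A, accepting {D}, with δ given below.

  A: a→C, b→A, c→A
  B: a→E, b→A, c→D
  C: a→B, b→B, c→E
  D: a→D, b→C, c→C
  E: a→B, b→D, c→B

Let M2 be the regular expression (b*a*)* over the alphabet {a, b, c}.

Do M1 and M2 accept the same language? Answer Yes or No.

No

The string aac is accepted by M1 but rejected by M2.
So L(M1) ≠ L(M2).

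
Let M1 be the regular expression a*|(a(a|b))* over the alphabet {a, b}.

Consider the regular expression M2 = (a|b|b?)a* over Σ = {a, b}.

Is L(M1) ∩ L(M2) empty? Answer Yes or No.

No

The empty string ε is accepted by both M1 and M2.
Hence L(M1) ∩ L(M2) ≠ ∅.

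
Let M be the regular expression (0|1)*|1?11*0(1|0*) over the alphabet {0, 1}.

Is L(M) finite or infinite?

The expression contains a Kleene star applied to a subexpression that matches at least one nonempty string, so it matches strings of unbounded length.
Hence L(M) is infinite.

infinite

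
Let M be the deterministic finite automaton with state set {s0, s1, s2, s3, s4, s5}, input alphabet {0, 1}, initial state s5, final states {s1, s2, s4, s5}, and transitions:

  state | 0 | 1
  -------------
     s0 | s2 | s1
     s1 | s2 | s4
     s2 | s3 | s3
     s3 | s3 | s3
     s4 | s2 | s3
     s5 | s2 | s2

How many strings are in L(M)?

The useful subgraph on states {s2, s5} is acyclic, so L(M) is finite; the longest accepting path visits 2 useful states, giving maximum string length 1.
Counting accepting paths from s5 by length: 1 of length 0, 2 of length 1. Total 3.

3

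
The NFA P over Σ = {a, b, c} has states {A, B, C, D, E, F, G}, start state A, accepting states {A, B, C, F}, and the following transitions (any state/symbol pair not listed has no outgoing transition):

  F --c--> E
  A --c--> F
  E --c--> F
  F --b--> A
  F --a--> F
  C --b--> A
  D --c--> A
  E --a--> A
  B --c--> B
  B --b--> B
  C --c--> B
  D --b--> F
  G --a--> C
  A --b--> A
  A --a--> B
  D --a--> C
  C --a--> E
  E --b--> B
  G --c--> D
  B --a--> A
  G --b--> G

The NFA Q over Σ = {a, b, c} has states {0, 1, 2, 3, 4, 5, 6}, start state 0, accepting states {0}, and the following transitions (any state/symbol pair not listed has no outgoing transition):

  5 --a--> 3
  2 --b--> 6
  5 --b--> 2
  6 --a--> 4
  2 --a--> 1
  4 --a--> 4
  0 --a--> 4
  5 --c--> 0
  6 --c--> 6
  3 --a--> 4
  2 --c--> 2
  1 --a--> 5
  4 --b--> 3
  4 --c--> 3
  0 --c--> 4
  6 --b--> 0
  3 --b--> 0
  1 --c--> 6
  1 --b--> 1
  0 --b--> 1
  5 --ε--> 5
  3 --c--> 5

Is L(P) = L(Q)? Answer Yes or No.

The string a is accepted by P but rejected by Q.
So L(P) ≠ L(Q).

No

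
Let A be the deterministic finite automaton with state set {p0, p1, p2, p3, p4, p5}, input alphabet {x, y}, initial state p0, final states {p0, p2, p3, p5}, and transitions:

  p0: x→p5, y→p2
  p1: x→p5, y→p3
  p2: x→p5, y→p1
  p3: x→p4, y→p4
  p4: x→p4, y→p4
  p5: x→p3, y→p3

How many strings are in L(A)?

12

The useful subgraph on states {p0, p1, p2, p3, p5} is acyclic, so L(A) is finite; the longest accepting path visits 5 useful states, giving maximum string length 4.
Counting accepting paths from p0 by length: 1 of length 0, 2 of length 1, 3 of length 2, 4 of length 3, 2 of length 4. Total 12.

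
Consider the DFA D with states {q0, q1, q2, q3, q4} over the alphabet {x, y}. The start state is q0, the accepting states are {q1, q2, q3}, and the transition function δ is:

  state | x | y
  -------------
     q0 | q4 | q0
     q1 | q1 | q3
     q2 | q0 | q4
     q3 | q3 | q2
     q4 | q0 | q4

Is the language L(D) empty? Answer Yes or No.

Yes

The states reachable from the start state are {q0, q4}.
None of the accepting states {q1, q2, q3} is reachable, so no string is accepted and L(D) = ∅.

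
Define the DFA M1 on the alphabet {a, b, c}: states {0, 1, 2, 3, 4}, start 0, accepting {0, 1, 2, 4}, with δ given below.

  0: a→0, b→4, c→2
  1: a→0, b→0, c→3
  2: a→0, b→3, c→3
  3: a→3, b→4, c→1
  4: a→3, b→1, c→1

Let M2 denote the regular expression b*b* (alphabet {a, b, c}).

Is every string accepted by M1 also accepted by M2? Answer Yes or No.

The string a is in L(M1) but not in L(M2).
So L(M1) ⊄ L(M2).

No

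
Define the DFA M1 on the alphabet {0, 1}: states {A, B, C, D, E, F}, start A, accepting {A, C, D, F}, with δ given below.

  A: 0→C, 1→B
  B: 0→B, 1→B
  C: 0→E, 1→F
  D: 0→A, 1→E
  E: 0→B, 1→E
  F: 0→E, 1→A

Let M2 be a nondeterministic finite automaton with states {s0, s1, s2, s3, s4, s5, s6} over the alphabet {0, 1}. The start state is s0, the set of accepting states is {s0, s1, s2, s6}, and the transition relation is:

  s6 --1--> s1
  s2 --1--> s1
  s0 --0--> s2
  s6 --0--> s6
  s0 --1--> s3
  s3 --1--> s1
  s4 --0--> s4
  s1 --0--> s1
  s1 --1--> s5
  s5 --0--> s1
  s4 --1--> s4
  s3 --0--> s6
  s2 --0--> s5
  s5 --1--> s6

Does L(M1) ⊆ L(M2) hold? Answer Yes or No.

No

The string 011 is in L(M1) but not in L(M2).
So L(M1) ⊄ L(M2).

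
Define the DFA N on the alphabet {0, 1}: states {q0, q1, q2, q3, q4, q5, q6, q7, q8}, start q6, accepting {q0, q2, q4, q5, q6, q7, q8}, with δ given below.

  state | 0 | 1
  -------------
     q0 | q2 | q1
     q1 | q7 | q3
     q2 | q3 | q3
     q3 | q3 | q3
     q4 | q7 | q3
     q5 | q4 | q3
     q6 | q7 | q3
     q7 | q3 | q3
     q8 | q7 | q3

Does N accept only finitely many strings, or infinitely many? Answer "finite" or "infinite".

finite

The useful states (reachable from q6 and able to reach an accepting state) are {q6, q7}.
Restricted to these states the transition graph has no cycle, so every accepting path has bounded length and L is finite.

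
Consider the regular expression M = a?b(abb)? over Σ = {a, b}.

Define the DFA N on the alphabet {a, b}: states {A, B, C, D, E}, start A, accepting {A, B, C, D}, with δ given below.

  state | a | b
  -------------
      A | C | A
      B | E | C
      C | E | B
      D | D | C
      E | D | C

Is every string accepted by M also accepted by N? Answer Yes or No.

Converting the expression M to a DFA (subset construction, then merging equivalent states) gives the minimal DFA with states {m0, m1, m2, m3, m4, m5, m6}, start state m0, accepting states {m2, m6} and transitions m0: a→m1, b→m2; m1: a→m3, b→m2; m2: a→m4, b→m3; m3: a→m3, b→m3; m4: a→m3, b→m5; m5: a→m3, b→m6; m6: a→m3, b→m3.
Exploring the product automaton M × N from the start pair (m0, A), following both machines on each input symbol, reaches 15 state pairs: (m0, A), (m1, C), (m2, A), (m3, E), (m2, B), (m4, C), (m3, A), (m3, D), (m3, C), (m4, E), (m5, B), (m3, B), (m5, C), (m6, C), (m6, B).
M accepts in {m2, m6} and N accepts in {A, B, C, D}. The reachable pairs whose M-component is accepting are (m2, A), (m2, B), (m6, C), (m6, B); in each of them the N-component is accepting too, so the product for L(M) \ L(N) (M-component accepting, N-component rejecting) has no reachable accepting pair and the difference is empty.
Hence every string in L(M) is also in L(N).

Yes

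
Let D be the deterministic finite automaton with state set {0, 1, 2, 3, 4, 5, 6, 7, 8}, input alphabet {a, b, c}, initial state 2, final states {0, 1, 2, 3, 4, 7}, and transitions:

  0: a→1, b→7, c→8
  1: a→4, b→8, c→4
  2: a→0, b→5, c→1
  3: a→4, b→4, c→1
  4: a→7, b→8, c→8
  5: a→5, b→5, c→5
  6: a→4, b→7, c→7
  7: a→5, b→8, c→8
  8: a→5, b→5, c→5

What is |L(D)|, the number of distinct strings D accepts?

13

The useful subgraph on states {0, 1, 2, 4, 7} is acyclic, so L(D) is finite; the longest accepting path visits 5 useful states, giving maximum string length 4.
Counting accepting paths from 2 by length: 1 of length 0, 2 of length 1, 4 of length 2, 4 of length 3, 2 of length 4. Total 13.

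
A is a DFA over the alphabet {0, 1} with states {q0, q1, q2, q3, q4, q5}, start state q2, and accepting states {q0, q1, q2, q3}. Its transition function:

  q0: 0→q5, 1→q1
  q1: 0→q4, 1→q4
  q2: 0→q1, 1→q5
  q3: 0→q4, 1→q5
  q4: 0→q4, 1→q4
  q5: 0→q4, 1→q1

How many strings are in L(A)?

3

The useful subgraph on states {q1, q2, q5} is acyclic, so L(A) is finite; the longest accepting path visits 3 useful states, giving maximum string length 2.
Counting accepting paths from q2 by length: 1 of length 0, 1 of length 1, 1 of length 2. Total 3.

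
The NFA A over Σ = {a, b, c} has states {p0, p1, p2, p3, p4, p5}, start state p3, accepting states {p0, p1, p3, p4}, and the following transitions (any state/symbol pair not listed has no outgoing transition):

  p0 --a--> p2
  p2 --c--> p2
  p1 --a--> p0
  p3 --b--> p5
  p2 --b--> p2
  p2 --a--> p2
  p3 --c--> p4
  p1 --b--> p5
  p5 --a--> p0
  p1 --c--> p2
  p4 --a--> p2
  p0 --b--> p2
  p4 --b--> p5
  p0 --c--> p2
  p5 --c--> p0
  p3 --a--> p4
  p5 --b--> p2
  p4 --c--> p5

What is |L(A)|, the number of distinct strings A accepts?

13

The useful subgraph on states {p0, p3, p4, p5} is acyclic, so L(A) is finite; the longest accepting path visits 4 useful states, giving maximum string length 3.
Counting accepting paths from p3 by length: 1 of length 0, 2 of length 1, 2 of length 2, 8 of length 3. Total 13.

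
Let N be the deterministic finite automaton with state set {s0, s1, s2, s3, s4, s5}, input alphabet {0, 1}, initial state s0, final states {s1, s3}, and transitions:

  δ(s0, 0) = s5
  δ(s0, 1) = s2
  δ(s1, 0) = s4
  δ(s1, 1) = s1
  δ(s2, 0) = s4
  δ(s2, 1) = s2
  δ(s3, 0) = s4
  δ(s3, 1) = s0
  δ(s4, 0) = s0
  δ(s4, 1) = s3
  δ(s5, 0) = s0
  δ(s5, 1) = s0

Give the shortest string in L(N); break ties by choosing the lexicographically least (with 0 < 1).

101

A breadth-first search from s0 reaches an accepting state first via the path s0 → s2 → s4 → s3 on input 101.
No string of length < 3 is accepted (BFS exhausts all shorter strings without reaching an accepting state), and 101 is the lexicographically least accepting string of length 3.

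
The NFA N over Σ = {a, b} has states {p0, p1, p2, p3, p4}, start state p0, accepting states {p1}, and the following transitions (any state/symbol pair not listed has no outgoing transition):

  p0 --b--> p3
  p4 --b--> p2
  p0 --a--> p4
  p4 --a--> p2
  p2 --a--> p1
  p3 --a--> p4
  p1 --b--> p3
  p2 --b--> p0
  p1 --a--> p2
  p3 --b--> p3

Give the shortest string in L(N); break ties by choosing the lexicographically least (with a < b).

A breadth-first search from p0 reaches an accepting state first via the path p0 → p4 → p2 → p1 on input aaa.
No string of length < 3 is accepted (BFS exhausts all shorter strings without reaching an accepting state), and aaa is the lexicographically least accepting string of length 3.

aaa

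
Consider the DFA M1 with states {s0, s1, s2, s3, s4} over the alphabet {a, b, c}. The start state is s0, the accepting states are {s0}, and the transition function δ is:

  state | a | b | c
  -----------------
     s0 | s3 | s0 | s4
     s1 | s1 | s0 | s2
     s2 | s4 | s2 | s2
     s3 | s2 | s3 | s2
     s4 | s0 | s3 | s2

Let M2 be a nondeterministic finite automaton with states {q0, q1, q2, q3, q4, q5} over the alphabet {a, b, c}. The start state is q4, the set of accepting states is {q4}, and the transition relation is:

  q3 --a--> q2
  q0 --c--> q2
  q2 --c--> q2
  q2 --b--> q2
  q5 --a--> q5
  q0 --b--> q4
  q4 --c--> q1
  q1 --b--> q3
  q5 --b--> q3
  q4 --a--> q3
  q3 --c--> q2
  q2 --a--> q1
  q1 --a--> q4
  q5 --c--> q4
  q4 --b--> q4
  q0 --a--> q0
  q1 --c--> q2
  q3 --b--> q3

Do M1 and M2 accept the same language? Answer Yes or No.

Yes

Exploring the product automaton M1 × M2 from the start pair (s0, q4), following both machines on each input symbol, reaches 4 state pairs: (s0, q4), (s3, q3), (s4, q1), (s2, q2).
M1 accepts in {s0} and M2 accepts in {q4}. In every reachable pair the two components are either both accepting — (s0, q4) — or both non-accepting, so no string is accepted by exactly one of the machines: L(M1) \ L(M2) and L(M2) \ L(M1) are both empty.
Hence every string is accepted by M1 iff it is accepted by M2, and the two languages coincide.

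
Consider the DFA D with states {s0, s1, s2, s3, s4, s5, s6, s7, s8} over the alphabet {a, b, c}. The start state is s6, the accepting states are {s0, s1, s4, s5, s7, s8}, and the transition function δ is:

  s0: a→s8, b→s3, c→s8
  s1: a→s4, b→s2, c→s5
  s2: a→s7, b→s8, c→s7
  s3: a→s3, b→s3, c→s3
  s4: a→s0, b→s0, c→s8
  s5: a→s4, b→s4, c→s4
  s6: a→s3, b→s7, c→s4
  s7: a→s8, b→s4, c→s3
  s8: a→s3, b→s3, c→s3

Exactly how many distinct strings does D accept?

The useful subgraph on states {s0, s4, s6, s7, s8} is acyclic, so L(D) is finite; the longest accepting path visits 5 useful states, giving maximum string length 4.
Counting accepting paths from s6 by length: 2 of length 1, 5 of length 2, 7 of length 3, 4 of length 4. Total 18.

18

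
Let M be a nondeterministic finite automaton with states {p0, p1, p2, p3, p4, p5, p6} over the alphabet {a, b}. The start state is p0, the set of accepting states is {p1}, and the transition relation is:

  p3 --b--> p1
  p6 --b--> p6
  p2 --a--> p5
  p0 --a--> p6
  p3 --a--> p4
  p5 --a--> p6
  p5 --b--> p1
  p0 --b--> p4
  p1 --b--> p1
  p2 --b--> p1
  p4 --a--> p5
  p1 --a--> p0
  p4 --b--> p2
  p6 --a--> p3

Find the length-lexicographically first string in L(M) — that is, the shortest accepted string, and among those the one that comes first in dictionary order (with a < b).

A breadth-first search from p0 reaches an accepting state first via the path p0 → p6 → p3 → p1 on input aab.
No string of length < 3 is accepted (BFS exhausts all shorter strings without reaching an accepting state), and aab is the lexicographically least accepting string of length 3.

aab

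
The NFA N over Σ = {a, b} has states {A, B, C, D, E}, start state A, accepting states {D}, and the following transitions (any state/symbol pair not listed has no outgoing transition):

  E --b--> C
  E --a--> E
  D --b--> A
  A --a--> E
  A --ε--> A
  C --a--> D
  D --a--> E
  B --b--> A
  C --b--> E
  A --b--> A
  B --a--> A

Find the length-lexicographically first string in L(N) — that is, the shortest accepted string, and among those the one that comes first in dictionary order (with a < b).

aba

A breadth-first search from A reaches an accepting state first via the path A → E → C → D on input aba.
No string of length < 3 is accepted (BFS exhausts all shorter strings without reaching an accepting state), and aba is the lexicographically least accepting string of length 3.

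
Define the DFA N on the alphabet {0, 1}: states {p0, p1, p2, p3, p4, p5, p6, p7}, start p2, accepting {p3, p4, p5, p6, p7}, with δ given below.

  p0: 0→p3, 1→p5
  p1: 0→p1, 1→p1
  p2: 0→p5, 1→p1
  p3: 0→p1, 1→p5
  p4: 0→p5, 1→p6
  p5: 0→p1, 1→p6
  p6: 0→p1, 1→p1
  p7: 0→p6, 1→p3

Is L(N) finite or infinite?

finite

The useful states (reachable from p2 and able to reach an accepting state) are {p2, p5, p6}.
Restricted to these states the transition graph has no cycle, so every accepting path has bounded length and L is finite.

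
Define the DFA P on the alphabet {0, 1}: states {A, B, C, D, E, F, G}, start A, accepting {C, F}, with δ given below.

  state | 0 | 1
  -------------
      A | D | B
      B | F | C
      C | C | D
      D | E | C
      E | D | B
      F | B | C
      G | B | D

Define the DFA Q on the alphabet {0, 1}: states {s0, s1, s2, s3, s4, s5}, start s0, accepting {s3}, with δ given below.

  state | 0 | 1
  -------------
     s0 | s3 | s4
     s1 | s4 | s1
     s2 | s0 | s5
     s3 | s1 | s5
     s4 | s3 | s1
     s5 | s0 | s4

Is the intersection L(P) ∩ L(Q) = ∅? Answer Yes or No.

The string 10 is accepted by both P and Q.
Hence L(P) ∩ L(Q) ≠ ∅.

No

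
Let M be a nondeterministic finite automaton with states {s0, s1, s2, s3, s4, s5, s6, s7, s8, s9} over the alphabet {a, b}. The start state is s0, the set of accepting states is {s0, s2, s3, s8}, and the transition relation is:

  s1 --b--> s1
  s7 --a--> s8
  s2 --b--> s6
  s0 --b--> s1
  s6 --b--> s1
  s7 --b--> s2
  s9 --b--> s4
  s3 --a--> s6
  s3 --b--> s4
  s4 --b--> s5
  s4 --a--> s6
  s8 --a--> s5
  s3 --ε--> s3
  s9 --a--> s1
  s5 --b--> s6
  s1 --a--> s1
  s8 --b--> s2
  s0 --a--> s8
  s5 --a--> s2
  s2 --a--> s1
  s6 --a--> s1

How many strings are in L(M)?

4

The useful subgraph on states {s0, s2, s5, s8} is acyclic, so L(M) is finite; the longest accepting path visits 4 useful states, giving maximum string length 3.
Counting accepting paths from s0 by length: 1 of length 0, 1 of length 1, 1 of length 2, 1 of length 3. Total 4.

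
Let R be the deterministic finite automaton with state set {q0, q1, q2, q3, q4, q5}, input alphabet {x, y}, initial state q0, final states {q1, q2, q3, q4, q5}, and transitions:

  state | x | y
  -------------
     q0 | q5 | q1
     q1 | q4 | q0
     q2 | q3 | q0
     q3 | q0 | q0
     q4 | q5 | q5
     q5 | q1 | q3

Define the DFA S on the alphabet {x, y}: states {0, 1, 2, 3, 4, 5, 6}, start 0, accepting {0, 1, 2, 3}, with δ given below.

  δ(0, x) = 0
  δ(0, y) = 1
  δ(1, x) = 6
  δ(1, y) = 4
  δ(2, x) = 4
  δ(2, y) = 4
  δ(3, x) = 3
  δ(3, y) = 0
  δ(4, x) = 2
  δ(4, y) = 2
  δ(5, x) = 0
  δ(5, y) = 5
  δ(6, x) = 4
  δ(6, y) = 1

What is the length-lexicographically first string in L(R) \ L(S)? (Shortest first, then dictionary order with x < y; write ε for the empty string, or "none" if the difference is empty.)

yx

The string yx is accepted by R but not by S.
No shorter string lies in the difference, and yx is the lexicographically first length-2 string in L(R) \ L(S).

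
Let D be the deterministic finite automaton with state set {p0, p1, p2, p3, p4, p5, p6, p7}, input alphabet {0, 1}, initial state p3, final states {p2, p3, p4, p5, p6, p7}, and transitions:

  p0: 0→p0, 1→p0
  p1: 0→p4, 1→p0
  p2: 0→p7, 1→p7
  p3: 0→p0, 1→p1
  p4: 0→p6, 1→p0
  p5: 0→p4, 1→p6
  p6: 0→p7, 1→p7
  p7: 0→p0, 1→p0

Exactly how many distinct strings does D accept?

The useful subgraph on states {p1, p3, p4, p6, p7} is acyclic, so L(D) is finite; the longest accepting path visits 5 useful states, giving maximum string length 4.
Counting accepting paths from p3 by length: 1 of length 0, 1 of length 2, 1 of length 3, 2 of length 4. Total 5.

5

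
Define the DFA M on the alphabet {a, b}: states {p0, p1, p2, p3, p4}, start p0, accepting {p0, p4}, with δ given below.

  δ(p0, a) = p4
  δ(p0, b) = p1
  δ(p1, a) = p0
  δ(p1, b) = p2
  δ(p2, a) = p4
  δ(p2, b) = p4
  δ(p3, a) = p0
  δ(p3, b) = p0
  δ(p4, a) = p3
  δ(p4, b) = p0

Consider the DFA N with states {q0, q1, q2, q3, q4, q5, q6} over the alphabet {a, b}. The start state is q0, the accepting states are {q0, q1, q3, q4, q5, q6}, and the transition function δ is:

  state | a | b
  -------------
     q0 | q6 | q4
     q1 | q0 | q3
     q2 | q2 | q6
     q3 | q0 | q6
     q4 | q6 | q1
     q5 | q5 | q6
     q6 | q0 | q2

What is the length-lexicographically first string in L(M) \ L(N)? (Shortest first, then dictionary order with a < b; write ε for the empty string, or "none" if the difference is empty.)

ab

The string ab is accepted by M but not by N.
No shorter string lies in the difference, and ab is the lexicographically first length-2 string in L(M) \ L(N).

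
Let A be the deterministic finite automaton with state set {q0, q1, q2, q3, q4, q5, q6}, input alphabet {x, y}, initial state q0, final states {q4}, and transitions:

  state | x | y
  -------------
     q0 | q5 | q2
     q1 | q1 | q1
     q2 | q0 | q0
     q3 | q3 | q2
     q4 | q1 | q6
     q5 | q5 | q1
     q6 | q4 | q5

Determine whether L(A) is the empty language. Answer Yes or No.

The states reachable from the start state are {q0, q1, q2, q5}.
None of the accepting states {q4} is reachable, so no string is accepted and L(A) = ∅.

Yes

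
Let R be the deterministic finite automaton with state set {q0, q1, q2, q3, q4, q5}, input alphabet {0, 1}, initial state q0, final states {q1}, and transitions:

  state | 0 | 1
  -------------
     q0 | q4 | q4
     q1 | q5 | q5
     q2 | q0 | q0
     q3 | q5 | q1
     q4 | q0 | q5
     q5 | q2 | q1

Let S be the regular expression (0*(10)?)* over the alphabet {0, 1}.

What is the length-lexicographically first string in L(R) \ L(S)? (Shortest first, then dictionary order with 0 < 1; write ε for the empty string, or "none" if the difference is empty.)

The string 011 is accepted by R but not by S.
No shorter string lies in the difference, and 011 is the lexicographically first length-3 string in L(R) \ L(S).

011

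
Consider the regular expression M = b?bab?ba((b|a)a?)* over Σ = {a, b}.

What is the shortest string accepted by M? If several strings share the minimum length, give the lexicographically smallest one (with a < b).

baba

By inspection of the expression, no string of length less than 4 matches, and baba is the lexicographically first match of length 4.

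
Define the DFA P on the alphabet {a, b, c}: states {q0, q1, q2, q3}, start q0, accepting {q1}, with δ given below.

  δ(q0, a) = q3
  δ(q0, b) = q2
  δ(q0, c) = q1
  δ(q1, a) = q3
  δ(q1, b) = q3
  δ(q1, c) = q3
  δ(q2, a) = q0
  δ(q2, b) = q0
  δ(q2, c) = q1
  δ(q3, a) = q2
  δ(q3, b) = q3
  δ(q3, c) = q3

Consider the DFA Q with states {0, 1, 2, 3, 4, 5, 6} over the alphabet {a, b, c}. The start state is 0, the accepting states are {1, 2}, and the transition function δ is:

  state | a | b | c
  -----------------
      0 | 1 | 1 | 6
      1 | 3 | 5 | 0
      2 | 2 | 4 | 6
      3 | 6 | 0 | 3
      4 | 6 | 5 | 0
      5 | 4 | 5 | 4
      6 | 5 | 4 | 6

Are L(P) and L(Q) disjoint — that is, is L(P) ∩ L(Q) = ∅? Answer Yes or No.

Exploring the product automaton P × Q from the start pair (q0, 0), following both machines on each input symbol, reaches 22 state pairs: (q0, 0), (q3, 1), (q2, 1), (q1, 6), (q2, 3), (q3, 5), (q3, 0), (q0, 3), (q0, 5), (q1, 0), (q3, 4), (q3, 6), (q0, 6), (q1, 3), (q2, 4), (q2, 0), (q2, 5), (q1, 4), (q2, 6), (q3, 3), (q0, 1), (q0, 4).
P accepts in {q1} and Q accepts in {1, 2}; no reachable pair has both components accepting, so no string drives both machines to acceptance simultaneously and L(P) ∩ L(Q) = ∅.
So no string is accepted by both, and the intersection is empty.

Yes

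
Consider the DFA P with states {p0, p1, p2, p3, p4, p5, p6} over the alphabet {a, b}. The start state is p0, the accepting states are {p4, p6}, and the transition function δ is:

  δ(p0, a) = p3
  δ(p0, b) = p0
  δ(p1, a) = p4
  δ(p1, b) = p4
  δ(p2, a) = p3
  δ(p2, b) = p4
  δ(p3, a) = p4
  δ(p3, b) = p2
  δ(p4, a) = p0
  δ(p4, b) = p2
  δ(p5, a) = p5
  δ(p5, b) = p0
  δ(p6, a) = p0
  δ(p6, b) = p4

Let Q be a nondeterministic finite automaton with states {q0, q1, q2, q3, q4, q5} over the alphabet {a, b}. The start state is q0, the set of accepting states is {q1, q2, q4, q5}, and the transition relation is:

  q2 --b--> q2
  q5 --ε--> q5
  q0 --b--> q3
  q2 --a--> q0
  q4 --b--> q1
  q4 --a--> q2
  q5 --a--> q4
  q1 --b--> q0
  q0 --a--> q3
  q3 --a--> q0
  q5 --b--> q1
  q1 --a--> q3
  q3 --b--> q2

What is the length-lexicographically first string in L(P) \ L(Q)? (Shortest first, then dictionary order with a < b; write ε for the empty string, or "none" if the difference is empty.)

The string aa is accepted by P but not by Q.
No shorter string lies in the difference, and aa is the lexicographically first length-2 string in L(P) \ L(Q).

aa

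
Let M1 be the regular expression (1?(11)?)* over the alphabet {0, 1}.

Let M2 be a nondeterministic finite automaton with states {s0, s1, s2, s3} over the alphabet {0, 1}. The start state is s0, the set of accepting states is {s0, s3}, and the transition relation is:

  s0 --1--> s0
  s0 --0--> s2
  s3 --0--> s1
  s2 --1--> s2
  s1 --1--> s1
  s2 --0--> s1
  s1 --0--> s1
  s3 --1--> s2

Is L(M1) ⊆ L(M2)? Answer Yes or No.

Converting the expression M1 to a DFA (subset construction, then merging equivalent states) gives the minimal DFA with states {r0, r1}, start state r0, accepting states {r0} and transitions r0: 0→r1, 1→r0; r1: 0→r1, 1→r1.
Exploring the product automaton M1 × M2 from the start pair (r0, s0), following both machines on each input symbol, reaches 3 state pairs: (r0, s0), (r1, s2), (r1, s1).
M1 accepts in {r0} and M2 accepts in {s0, s3}. The reachable pairs whose M1-component is accepting are (r0, s0); in each of them the M2-component is accepting too, so the product for L(M1) \ L(M2) (M1-component accepting, M2-component rejecting) has no reachable accepting pair and the difference is empty.
Hence every string in L(M1) is also in L(M2).

Yes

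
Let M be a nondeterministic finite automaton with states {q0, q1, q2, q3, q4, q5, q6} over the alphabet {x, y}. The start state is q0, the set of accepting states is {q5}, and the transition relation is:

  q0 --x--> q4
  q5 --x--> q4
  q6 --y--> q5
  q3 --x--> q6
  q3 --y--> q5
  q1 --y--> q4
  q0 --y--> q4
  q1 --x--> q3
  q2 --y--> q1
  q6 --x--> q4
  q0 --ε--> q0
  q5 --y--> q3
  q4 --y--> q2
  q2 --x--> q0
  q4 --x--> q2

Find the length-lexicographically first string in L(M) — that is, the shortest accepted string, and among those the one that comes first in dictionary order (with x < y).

xxyxy

A breadth-first search from q0 reaches an accepting state first via the path q0 → q4 → q2 → q1 → q3 → q5 on input xxyxy.
No string of length < 5 is accepted (BFS exhausts all shorter strings without reaching an accepting state), and xxyxy is the lexicographically least accepting string of length 5.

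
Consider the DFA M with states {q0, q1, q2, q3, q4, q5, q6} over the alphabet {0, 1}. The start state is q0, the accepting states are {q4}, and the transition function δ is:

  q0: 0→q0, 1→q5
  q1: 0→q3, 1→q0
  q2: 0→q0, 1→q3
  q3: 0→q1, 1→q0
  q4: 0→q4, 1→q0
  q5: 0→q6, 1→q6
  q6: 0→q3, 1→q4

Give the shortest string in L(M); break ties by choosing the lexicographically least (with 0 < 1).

A breadth-first search from q0 reaches an accepting state first via the path q0 → q5 → q6 → q4 on input 101.
No string of length < 3 is accepted (BFS exhausts all shorter strings without reaching an accepting state), and 101 is the lexicographically least accepting string of length 3.

101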